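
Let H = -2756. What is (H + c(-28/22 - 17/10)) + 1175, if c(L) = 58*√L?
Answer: -1581 + 29*I*√35970/55 ≈ -1581.0 + 100.0*I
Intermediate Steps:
(H + c(-28/22 - 17/10)) + 1175 = (-2756 + 58*√(-28/22 - 17/10)) + 1175 = (-2756 + 58*√(-28*1/22 - 17*⅒)) + 1175 = (-2756 + 58*√(-14/11 - 17/10)) + 1175 = (-2756 + 58*√(-327/110)) + 1175 = (-2756 + 58*(I*√35970/110)) + 1175 = (-2756 + 29*I*√35970/55) + 1175 = -1581 + 29*I*√35970/55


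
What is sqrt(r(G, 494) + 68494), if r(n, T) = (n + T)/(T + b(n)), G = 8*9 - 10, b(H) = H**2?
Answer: 2*sqrt(8950966781)/723 ≈ 261.71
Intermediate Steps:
G = 62 (G = 72 - 10 = 62)
r(n, T) = (T + n)/(T + n**2) (r(n, T) = (n + T)/(T + n**2) = (T + n)/(T + n**2))
sqrt(r(G, 494) + 68494) = sqrt((494 + 62)/(494 + 62**2) + 68494) = sqrt(556/(494 + 3844) + 68494) = sqrt(556/4338 + 68494) = sqrt((1/4338)*556 + 68494) = sqrt(278/2169 + 68494) = sqrt(148563764/2169) = 2*sqrt(8950966781)/723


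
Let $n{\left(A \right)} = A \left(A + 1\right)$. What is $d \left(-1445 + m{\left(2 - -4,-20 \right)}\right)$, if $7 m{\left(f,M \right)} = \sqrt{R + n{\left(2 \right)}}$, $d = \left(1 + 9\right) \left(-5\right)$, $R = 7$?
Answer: $72250 - \frac{50 \sqrt{13}}{7} \approx 72224.0$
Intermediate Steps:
$d = -50$ ($d = 10 \left(-5\right) = -50$)
$n{\left(A \right)} = A \left(1 + A\right)$
$m{\left(f,M \right)} = \frac{\sqrt{13}}{7}$ ($m{\left(f,M \right)} = \frac{\sqrt{7 + 2 \left(1 + 2\right)}}{7} = \frac{\sqrt{7 + 2 \cdot 3}}{7} = \frac{\sqrt{7 + 6}}{7} = \frac{\sqrt{13}}{7}$)
$d \left(-1445 + m{\left(2 - -4,-20 \right)}\right) = - 50 \left(-1445 + \frac{\sqrt{13}}{7}\right) = 72250 - \frac{50 \sqrt{13}}{7}$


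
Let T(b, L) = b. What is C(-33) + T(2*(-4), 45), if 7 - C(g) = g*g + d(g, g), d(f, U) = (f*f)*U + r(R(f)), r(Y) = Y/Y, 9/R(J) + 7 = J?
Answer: 34846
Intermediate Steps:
R(J) = 9/(-7 + J)
r(Y) = 1
d(f, U) = 1 + U*f**2 (d(f, U) = (f*f)*U + 1 = f**2*U + 1 = U*f**2 + 1 = 1 + U*f**2)
C(g) = 6 - g**2 - g**3 (C(g) = 7 - (g*g + (1 + g*g**2)) = 7 - (g**2 + (1 + g**3)) = 7 - (1 + g**2 + g**3) = 7 + (-1 - g**2 - g**3) = 6 - g**2 - g**3)
C(-33) + T(2*(-4), 45) = (6 - 1*(-33)**2 - 1*(-33)**3) + 2*(-4) = (6 - 1*1089 - 1*(-35937)) - 8 = (6 - 1089 + 35937) - 8 = 34854 - 8 = 34846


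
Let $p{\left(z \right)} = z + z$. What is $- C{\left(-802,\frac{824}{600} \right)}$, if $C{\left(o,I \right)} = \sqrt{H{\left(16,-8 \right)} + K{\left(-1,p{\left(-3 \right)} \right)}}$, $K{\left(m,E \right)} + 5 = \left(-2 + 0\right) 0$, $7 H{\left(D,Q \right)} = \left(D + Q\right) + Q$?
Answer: $- i \sqrt{5} \approx - 2.2361 i$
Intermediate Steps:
$p{\left(z \right)} = 2 z$
$H{\left(D,Q \right)} = \frac{D}{7} + \frac{2 Q}{7}$ ($H{\left(D,Q \right)} = \frac{\left(D + Q\right) + Q}{7} = \frac{D + 2 Q}{7} = \frac{D}{7} + \frac{2 Q}{7}$)
$K{\left(m,E \right)} = -5$ ($K{\left(m,E \right)} = -5 + \left(-2 + 0\right) 0 = -5 - 0 = -5 + 0 = -5$)
$C{\left(o,I \right)} = i \sqrt{5}$ ($C{\left(o,I \right)} = \sqrt{\left(\frac{1}{7} \cdot 16 + \frac{2}{7} \left(-8\right)\right) - 5} = \sqrt{\left(\frac{16}{7} - \frac{16}{7}\right) - 5} = \sqrt{0 - 5} = \sqrt{-5} = i \sqrt{5}$)
$- C{\left(-802,\frac{824}{600} \right)} = - i \sqrt{5}$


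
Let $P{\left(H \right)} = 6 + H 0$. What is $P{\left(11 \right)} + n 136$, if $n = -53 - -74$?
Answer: $2862$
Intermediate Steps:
$P{\left(H \right)} = 6$ ($P{\left(H \right)} = 6 + 0 = 6$)
$n = 21$ ($n = -53 + 74 = 21$)
$P{\left(11 \right)} + n 136 = 6 + 21 \cdot 136 = 6 + 2856 = 2862$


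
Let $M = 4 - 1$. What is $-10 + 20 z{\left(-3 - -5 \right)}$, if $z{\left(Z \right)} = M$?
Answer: $50$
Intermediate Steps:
$M = 3$ ($M = 4 - 1 = 3$)
$z{\left(Z \right)} = 3$
$-10 + 20 z{\left(-3 - -5 \right)} = -10 + 20 \cdot 3 = -10 + 60 = 50$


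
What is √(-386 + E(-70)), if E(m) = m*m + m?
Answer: 2*√1111 ≈ 66.663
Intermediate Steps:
E(m) = m + m² (E(m) = m² + m = m + m²)
√(-386 + E(-70)) = √(-386 - 70*(1 - 70)) = √(-386 - 70*(-69)) = √(-386 + 4830) = √4444 = 2*√1111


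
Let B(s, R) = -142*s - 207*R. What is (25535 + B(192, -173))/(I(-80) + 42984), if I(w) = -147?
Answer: 34082/42837 ≈ 0.79562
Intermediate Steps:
B(s, R) = -207*R - 142*s
(25535 + B(192, -173))/(I(-80) + 42984) = (25535 + (-207*(-173) - 142*192))/(-147 + 42984) = (25535 + (35811 - 27264))/42837 = (25535 + 8547)*(1/42837) = 34082*(1/42837) = 34082/42837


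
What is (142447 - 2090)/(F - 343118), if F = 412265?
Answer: 140357/69147 ≈ 2.0298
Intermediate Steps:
(142447 - 2090)/(F - 343118) = (142447 - 2090)/(412265 - 343118) = 140357/69147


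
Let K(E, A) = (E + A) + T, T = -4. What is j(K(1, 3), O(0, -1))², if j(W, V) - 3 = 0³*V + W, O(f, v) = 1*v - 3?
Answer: 9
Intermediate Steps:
O(f, v) = -3 + v (O(f, v) = v - 3 = -3 + v)
K(E, A) = -4 + A + E (K(E, A) = (E + A) - 4 = (A + E) - 4 = -4 + A + E)
j(W, V) = 3 + W (j(W, V) = 3 + (0³*V + W) = 3 + (0*V + W) = 3 + (0 + W) = 3 + W)
j(K(1, 3), O(0, -1))² = (3 + (-4 + 3 + 1))² = (3 + 0)² = 3² = 9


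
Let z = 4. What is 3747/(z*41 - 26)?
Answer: 1249/46 ≈ 27.152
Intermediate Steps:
3747/(z*41 - 26) = 3747/(4*41 - 26) = 3747/(164 - 26) = 3747/138 = 3747*(1/138) = 1249/46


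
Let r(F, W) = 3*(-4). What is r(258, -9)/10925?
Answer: -12/10925 ≈ -0.0010984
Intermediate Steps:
r(F, W) = -12
r(258, -9)/10925 = -12/10925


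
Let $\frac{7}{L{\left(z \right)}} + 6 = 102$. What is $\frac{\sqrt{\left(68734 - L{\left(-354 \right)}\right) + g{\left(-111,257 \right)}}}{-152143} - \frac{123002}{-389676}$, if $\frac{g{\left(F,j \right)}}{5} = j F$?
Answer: $\frac{61501}{194838} - \frac{i \sqrt{42567018}}{3651432} \approx 0.31565 - 0.0017868 i$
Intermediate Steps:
$L{\left(z \right)} = \frac{7}{96}$ ($L{\left(z \right)} = \frac{7}{-6 + 102} = \frac{7}{96}$)
$g{\left(F,j \right)} = 5 F j$ ($g{\left(F,j \right)} = 5 j F = 5 F j$)
$\frac{\sqrt{\left(68734 - L{\left(-354 \right)}\right) + g{\left(-111,257 \right)}}}{-152143} - \frac{123002}{-389676} = \frac{\sqrt{\left(68734 - \frac{7}{96}\right) + 5 \left(-111\right) 257}}{-152143} - \frac{123002}{-389676} = \sqrt{\left(68734 - \frac{7}{96}\right) - 142635} \left(- \frac{1}{152143}\right) - - \frac{61501}{194838} = \sqrt{\frac{6598457}{96} - 142635} \left(- \frac{1}{152143}\right) + \frac{61501}{194838} = \sqrt{- \frac{7094503}{96}} \left(- \frac{1}{152143}\right) + \frac{61501}{194838} = \frac{i \sqrt{42567018}}{24} \left(- \frac{1}{152143}\right) + \frac{61501}{194838} = - \frac{i \sqrt{42567018}}{3651432} + \frac{61501}{194838} = \frac{61501}{194838} - \frac{i \sqrt{42567018}}{3651432}$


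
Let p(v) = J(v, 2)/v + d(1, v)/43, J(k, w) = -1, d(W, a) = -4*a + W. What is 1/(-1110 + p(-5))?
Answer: -215/238502 ≈ -0.00090146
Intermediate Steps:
d(W, a) = W - 4*a
p(v) = 1/43 - 1/v - 4*v/43 (p(v) = -1/v + (1 - 4*v)/43 = -1/v + (1 - 4*v)*(1/43) = -1/v + (1/43 - 4*v/43) = 1/43 - 1/v - 4*v/43)
1/(-1110 + p(-5)) = 1/(-1110 + (1/43)*(-43 - 5*(1 - 4*(-5)))/(-5)) = 1/(-1110 + (1/43)*(-⅕)*(-43 - 5*(1 + 20))) = 1/(-1110 + (1/43)*(-⅕)*(-43 - 5*21)) = 1/(-1110 + (1/43)*(-⅕)*(-43 - 105)) = 1/(-1110 + (1/43)*(-⅕)*(-148)) = 1/(-1110 + 148/215) = 1/(-238502/215) = -215/238502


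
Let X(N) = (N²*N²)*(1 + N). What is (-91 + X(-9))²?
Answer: 2764551241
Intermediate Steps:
X(N) = N⁴*(1 + N)
(-91 + X(-9))² = (-91 + (-9)⁴*(1 - 9))² = (-91 + 6561*(-8))² = (-91 - 52488)² = (-52579)² = 2764551241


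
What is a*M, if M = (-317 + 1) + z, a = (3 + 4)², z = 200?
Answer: -5684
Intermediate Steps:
a = 49 (a = 7² = 49)
M = -116 (M = (-317 + 1) + 200 = -316 + 200 = -116)
a*M = 49*(-116) = -5684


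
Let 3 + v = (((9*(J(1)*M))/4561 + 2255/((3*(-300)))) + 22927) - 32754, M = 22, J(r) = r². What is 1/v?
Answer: -820980/8072254771 ≈ -0.00010170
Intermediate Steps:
v = -8072254771/820980 (v = -3 + ((((9*(1²*22))/4561 + 2255/((3*(-300)))) + 22927) - 32754) = -3 + ((((9*(1*22))*(1/4561) + 2255/(-900)) + 22927) - 32754) = -3 + ((((9*22)*(1/4561) + 2255*(-1/900)) + 22927) - 32754) = -3 + (((198*(1/4561) - 451/180) + 22927) - 32754) = -3 + (((198/4561 - 451/180) + 22927) - 32754) = -3 + ((-2021371/820980 + 22927) - 32754) = -3 + (18820587089/820980 - 32754) = -3 - 8069791831/820980 = -8072254771/820980 ≈ -9832.5)
1/v = 1/(-8072254771/820980) = -820980/8072254771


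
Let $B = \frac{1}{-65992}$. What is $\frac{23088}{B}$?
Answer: $-1523623296$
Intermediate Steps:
$B = - \frac{1}{65992} \approx -1.5153 \cdot 10^{-5}$
$\frac{23088}{B} = \frac{23088}{- \frac{1}{65992}} = 23088 \left(-65992\right) = -1523623296$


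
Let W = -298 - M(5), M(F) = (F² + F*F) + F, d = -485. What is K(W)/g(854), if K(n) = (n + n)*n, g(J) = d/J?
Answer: -212832172/485 ≈ -4.3883e+5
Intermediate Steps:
g(J) = -485/J
M(F) = F + 2*F² (M(F) = (F² + F²) + F = 2*F² + F = F + 2*F²)
W = -353 (W = -298 - 5*(1 + 2*5) = -298 - 5*(1 + 10) = -298 - 5*11 = -298 - 1*55 = -298 - 55 = -353)
K(n) = 2*n² (K(n) = (2*n)*n = 2*n²)
K(W)/g(854) = (2*(-353)²)/((-485/854)) = (2*124609)/((-485*1/854)) = 249218/(-485/854) = 249218*(-854/485) = -212832172/485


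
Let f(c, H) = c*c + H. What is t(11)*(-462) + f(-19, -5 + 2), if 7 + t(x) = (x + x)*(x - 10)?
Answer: -6572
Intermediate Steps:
f(c, H) = H + c² (f(c, H) = c² + H = H + c²)
t(x) = -7 + 2*x*(-10 + x) (t(x) = -7 + (x + x)*(x - 10) = -7 + (2*x)*(-10 + x) = -7 + 2*x*(-10 + x))
t(11)*(-462) + f(-19, -5 + 2) = (-7 - 20*11 + 2*11²)*(-462) + ((-5 + 2) + (-19)²) = (-7 - 220 + 2*121)*(-462) + (-3 + 361) = (-7 - 220 + 242)*(-462) + 358 = 15*(-462) + 358 = -6930 + 358 = -6572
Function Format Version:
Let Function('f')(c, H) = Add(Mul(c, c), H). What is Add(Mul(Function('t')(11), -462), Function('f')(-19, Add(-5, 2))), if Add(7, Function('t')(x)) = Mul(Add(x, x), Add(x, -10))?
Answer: -6572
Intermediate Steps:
Function('f')(c, H) = Add(H, Pow(c, 2)) (Function('f')(c, H) = Add(Pow(c, 2), H) = Add(H, Pow(c, 2)))
Function('t')(x) = Add(-7, Mul(2, x, Add(-10, x))) (Function('t')(x) = Add(-7, Mul(Add(x, x), Add(x, -10))) = Add(-7, Mul(Mul(2, x), Add(-10, x))) = Add(-7, Mul(2, x, Add(-10, x))))
Add(Mul(Function('t')(11), -462), Function('f')(-19, Add(-5, 2))) = Add(Mul(Add(-7, Mul(-20, 11), Mul(2, Pow(11, 2))), -462), Add(Add(-5, 2), Pow(-19, 2))) = Add(Mul(Add(-7, -220, Mul(2, 121)), -462), Add(-3, 361)) = Add(Mul(Add(-7, -220, 242), -462), 358) = Add(Mul(15, -462), 358) = Add(-6930, 358) = -6572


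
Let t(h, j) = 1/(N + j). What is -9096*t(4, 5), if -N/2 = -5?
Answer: -3032/5 ≈ -606.40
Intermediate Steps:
N = 10 (N = -2*(-5) = 10)
t(h, j) = 1/(10 + j)
-9096*t(4, 5) = -9096/(10 + 5) = -9096/15 = -9096*1/15 = -3032/5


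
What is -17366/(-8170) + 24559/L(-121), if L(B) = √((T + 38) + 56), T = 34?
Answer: 457/215 + 24559*√2/16 ≈ 2172.9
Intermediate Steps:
L(B) = 8*√2 (L(B) = √((34 + 38) + 56) = √(72 + 56) = √128 = 8*√2)
-17366/(-8170) + 24559/L(-121) = -17366/(-8170) + 24559/((8*√2)) = -17366*(-1/8170) + 24559*(√2/16) = 457/215 + 24559*√2/16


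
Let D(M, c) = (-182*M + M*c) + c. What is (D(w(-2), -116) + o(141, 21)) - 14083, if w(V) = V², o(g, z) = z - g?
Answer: -15511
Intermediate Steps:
D(M, c) = c - 182*M + M*c
(D(w(-2), -116) + o(141, 21)) - 14083 = ((-116 - 182*(-2)² + (-2)²*(-116)) + (21 - 1*141)) - 14083 = ((-116 - 182*4 + 4*(-116)) + (21 - 141)) - 14083 = ((-116 - 728 - 464) - 120) - 14083 = (-1308 - 120) - 14083 = -1428 - 14083 = -15511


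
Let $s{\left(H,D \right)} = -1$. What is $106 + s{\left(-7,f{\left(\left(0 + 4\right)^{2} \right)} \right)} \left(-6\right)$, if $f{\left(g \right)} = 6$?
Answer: $112$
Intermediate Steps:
$106 + s{\left(-7,f{\left(\left(0 + 4\right)^{2} \right)} \right)} \left(-6\right) = 106 - -6 = 106 + 6 = 112$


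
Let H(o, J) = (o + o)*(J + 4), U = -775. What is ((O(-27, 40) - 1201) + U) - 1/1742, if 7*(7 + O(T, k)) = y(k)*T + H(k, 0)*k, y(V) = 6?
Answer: -2165313/12194 ≈ -177.57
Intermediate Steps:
H(o, J) = 2*o*(4 + J) (H(o, J) = (2*o)*(4 + J) = 2*o*(4 + J))
O(T, k) = -7 + 6*T/7 + 8*k²/7 (O(T, k) = -7 + (6*T + (2*k*(4 + 0))*k)/7 = -7 + (6*T + (2*k*4)*k)/7 = -7 + (6*T + (8*k)*k)/7 = -7 + (6*T + 8*k²)/7 = -7 + (6*T/7 + 8*k²/7) = -7 + 6*T/7 + 8*k²/7)
((O(-27, 40) - 1201) + U) - 1/1742 = (((-7 + (6/7)*(-27) + (8/7)*40²) - 1201) - 775) - 1/1742 = (((-7 - 162/7 + (8/7)*1600) - 1201) - 775) - 1*1/1742 = (((-7 - 162/7 + 12800/7) - 1201) - 775) - 1/1742 = ((12589/7 - 1201) - 775) - 1/1742 = (4182/7 - 775) - 1/1742 = -1243/7 - 1/1742 = -2165313/12194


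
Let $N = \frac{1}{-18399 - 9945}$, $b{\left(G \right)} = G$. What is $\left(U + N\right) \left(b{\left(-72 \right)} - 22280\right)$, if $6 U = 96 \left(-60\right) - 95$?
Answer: $\frac{77279304674}{3543} \approx 2.1812 \cdot 10^{7}$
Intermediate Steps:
$U = - \frac{5855}{6}$ ($U = \frac{96 \left(-60\right) - 95}{6} = \frac{-5760 - 95}{6} = \frac{1}{6} \left(-5855\right) = - \frac{5855}{6} \approx -975.83$)
$N = - \frac{1}{28344}$ ($N = \frac{1}{-18399 + \left(-22340 + 12395\right)} = \frac{1}{-18399 - 9945} = \frac{1}{-28344} = - \frac{1}{28344} \approx -3.5281 \cdot 10^{-5}$)
$\left(U + N\right) \left(b{\left(-72 \right)} - 22280\right) = \left(- \frac{5855}{6} - \frac{1}{28344}\right) \left(-72 - 22280\right) = \left(- \frac{27659021}{28344}\right) \left(-22352\right) = \frac{77279304674}{3543}$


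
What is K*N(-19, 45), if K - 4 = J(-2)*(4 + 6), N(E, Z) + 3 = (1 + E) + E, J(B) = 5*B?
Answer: 3840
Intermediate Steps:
N(E, Z) = -2 + 2*E (N(E, Z) = -3 + ((1 + E) + E) = -3 + (1 + 2*E) = -2 + 2*E)
K = -96 (K = 4 + (5*(-2))*(4 + 6) = 4 - 10*10 = 4 - 100 = -96)
K*N(-19, 45) = -96*(-2 + 2*(-19)) = -96*(-2 - 38) = -96*(-40) = 3840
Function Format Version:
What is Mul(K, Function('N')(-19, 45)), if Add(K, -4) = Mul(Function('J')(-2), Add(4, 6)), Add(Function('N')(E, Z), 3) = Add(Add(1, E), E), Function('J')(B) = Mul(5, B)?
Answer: 3840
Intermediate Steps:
Function('N')(E, Z) = Add(-2, Mul(2, E)) (Function('N')(E, Z) = Add(-3, Add(Add(1, E), E)) = Add(-3, Add(1, Mul(2, E))) = Add(-2, Mul(2, E)))
K = -96 (K = Add(4, Mul(Mul(5, -2), Add(4, 6))) = Add(4, Mul(-10, 10)) = Add(4, -100) = -96)
Mul(K, Function('N')(-19, 45)) = Mul(-96, Add(-2, Mul(2, -19))) = Mul(-96, Add(-2, -38)) = Mul(-96, -40) = 3840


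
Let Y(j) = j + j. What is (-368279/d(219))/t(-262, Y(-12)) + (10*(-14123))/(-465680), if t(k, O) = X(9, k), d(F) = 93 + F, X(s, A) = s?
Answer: -1069397443/8172684 ≈ -130.85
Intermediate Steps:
Y(j) = 2*j
t(k, O) = 9
(-368279/d(219))/t(-262, Y(-12)) + (10*(-14123))/(-465680) = -368279/(93 + 219)/9 + (10*(-14123))/(-465680) = -368279/312*(⅑) - 141230*(-1/465680) = -368279*1/312*(⅑) + 14123/46568 = -368279/312*⅑ + 14123/46568 = -368279/2808 + 14123/46568 = -1069397443/8172684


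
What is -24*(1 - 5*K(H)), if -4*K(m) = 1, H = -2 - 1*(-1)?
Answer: -54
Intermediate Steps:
H = -1 (H = -2 + 1 = -1)
K(m) = -1/4 (K(m) = -1/4*1 = -1/4)
-24*(1 - 5*K(H)) = -24*(1 - 5*(-1/4)) = -24*(1 + 5/4) = -24*9/4 = -54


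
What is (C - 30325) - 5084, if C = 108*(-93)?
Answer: -45453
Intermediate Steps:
C = -10044
(C - 30325) - 5084 = (-10044 - 30325) - 5084 = -40369 - 5084 = -45453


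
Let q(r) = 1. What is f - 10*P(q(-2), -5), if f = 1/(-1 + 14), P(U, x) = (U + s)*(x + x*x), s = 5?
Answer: -15599/13 ≈ -1199.9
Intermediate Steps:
P(U, x) = (5 + U)*(x + x²) (P(U, x) = (U + 5)*(x + x*x) = (5 + U)*(x + x²))
f = 1/13 ≈ 0.076923
f - 10*P(q(-2), -5) = 1/13 - (-50)*(5 + 1 + 5*(-5) + 1*(-5)) = 1/13 - (-50)*(5 + 1 - 25 - 5) = 1/13 - (-50)*(-24) = 1/13 - 10*120 = 1/13 - 1200 = -15599/13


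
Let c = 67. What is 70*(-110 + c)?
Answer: -3010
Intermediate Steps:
70*(-110 + c) = 70*(-110 + 67) = 70*(-43) = -3010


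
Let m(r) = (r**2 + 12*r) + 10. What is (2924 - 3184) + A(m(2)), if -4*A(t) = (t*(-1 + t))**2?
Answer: -494469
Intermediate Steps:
m(r) = 10 + r**2 + 12*r
A(t) = -t**2*(-1 + t)**2/4
(2924 - 3184) + A(m(2)) = (2924 - 3184) - (10 + 2**2 + 12*2)**2*(-1 + (10 + 2**2 + 12*2))**2/4 = -260 - (10 + 4 + 24)**2*(-1 + (10 + 4 + 24))**2/4 = -260 - 1/4*38**2*(-1 + 38)**2 = -260 - 1/4*1444*37**2 = -260 - 1/4*1444*1369 = -260 - 494209 = -494469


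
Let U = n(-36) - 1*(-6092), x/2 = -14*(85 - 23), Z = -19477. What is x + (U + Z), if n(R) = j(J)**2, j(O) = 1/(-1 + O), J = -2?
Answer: -136088/9 ≈ -15121.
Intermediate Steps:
n(R) = 1/9 (n(R) = (1/(-1 - 2))**2 = (1/(-3))**2 = (-1/3)**2 = 1/9)
x = -1736 (x = 2*(-14*(85 - 23)) = 2*(-14*62) = 2*(-868) = -1736)
U = 54829/9 (U = 1/9 - 1*(-6092) = 1/9 + 6092 = 54829/9 ≈ 6092.1)
x + (U + Z) = -1736 + (54829/9 - 19477) = -1736 - 120464/9 = -136088/9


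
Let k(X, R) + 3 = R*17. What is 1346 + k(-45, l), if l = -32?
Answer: 799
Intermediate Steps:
k(X, R) = -3 + 17*R (k(X, R) = -3 + R*17 = -3 + 17*R)
1346 + k(-45, l) = 1346 + (-3 + 17*(-32)) = 1346 + (-3 - 544) = 1346 - 547 = 799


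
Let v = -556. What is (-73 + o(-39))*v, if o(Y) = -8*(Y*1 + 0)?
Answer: -132884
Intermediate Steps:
o(Y) = -8*Y (o(Y) = -8*(Y + 0) = -8*Y)
(-73 + o(-39))*v = (-73 - 8*(-39))*(-556) = (-73 + 312)*(-556) = 239*(-556) = -132884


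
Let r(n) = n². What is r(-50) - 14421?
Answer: -11921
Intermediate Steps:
r(-50) - 14421 = (-50)² - 14421 = 2500 - 14421 = -11921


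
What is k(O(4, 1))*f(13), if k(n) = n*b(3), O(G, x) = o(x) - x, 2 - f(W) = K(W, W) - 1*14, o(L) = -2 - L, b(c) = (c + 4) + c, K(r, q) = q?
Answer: -120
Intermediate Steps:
b(c) = 4 + 2*c (b(c) = (4 + c) + c = 4 + 2*c)
f(W) = 16 - W (f(W) = 2 - (W - 1*14) = 2 - (W - 14) = 2 - (-14 + W) = 2 + (14 - W) = 16 - W)
O(G, x) = -2 - 2*x (O(G, x) = (-2 - x) - x = -2 - 2*x)
k(n) = 10*n (k(n) = n*(4 + 2*3) = n*(4 + 6) = n*10 = 10*n)
k(O(4, 1))*f(13) = (10*(-2 - 2*1))*(16 - 1*13) = (10*(-2 - 2))*(16 - 13) = (10*(-4))*3 = -40*3 = -120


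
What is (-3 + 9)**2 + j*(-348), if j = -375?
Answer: 130536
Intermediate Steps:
(-3 + 9)**2 + j*(-348) = (-3 + 9)**2 - 375*(-348) = 6**2 + 130500 = 36 + 130500 = 130536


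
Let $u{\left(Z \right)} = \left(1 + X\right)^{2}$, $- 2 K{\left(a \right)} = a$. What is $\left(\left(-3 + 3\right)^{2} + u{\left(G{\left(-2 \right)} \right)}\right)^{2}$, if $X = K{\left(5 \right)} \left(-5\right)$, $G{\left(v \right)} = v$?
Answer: $\frac{531441}{16} \approx 33215.0$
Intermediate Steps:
$K{\left(a \right)} = - \frac{a}{2}$
$X = \frac{25}{2}$ ($X = \left(- \frac{1}{2}\right) 5 \left(-5\right) = \left(- \frac{5}{2}\right) \left(-5\right) = \frac{25}{2} \approx 12.5$)
$u{\left(Z \right)} = \frac{729}{4}$ ($u{\left(Z \right)} = \left(1 + \frac{25}{2}\right)^{2} = \left(\frac{27}{2}\right)^{2} = \frac{729}{4}$)
$\left(\left(-3 + 3\right)^{2} + u{\left(G{\left(-2 \right)} \right)}\right)^{2} = \left(\left(-3 + 3\right)^{2} + \frac{729}{4}\right)^{2} = \left(0^{2} + \frac{729}{4}\right)^{2} = \left(0 + \frac{729}{4}\right)^{2} = \left(\frac{729}{4}\right)^{2} = \frac{531441}{16}$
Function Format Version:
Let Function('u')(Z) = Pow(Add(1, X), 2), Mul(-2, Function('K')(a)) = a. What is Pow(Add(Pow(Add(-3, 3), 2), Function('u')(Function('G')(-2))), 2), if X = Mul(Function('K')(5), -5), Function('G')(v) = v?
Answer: Rational(531441, 16) ≈ 33215.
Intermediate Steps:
Function('K')(a) = Mul(Rational(-1, 2), a)
X = Rational(25, 2) (X = Mul(Mul(Rational(-1, 2), 5), -5) = Mul(Rational(-5, 2), -5) = Rational(25, 2) ≈ 12.500)
Function('u')(Z) = Rational(729, 4) (Function('u')(Z) = Pow(Add(1, Rational(25, 2)), 2) = Pow(Rational(27, 2), 2) = Rational(729, 4))
Pow(Add(Pow(Add(-3, 3), 2), Function('u')(Function('G')(-2))), 2) = Pow(Add(Pow(Add(-3, 3), 2), Rational(729, 4)), 2) = Pow(Add(Pow(0, 2), Rational(729, 4)), 2) = Pow(Add(0, Rational(729, 4)), 2) = Pow(Rational(729, 4), 2) = Rational(531441, 16)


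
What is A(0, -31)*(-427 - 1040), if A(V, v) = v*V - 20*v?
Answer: -909540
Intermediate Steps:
A(V, v) = -20*v + V*v (A(V, v) = V*v - 20*v = -20*v + V*v)
A(0, -31)*(-427 - 1040) = (-31*(-20 + 0))*(-427 - 1040) = -31*(-20)*(-1467) = 620*(-1467) = -909540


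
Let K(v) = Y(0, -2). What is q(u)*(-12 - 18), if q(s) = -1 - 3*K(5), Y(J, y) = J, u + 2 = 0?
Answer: 30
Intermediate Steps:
u = -2 (u = -2 + 0 = -2)
K(v) = 0
q(s) = -1 (q(s) = -1 - 3*0 = -1 + 0 = -1)
q(u)*(-12 - 18) = -(-12 - 18) = -1*(-30) = 30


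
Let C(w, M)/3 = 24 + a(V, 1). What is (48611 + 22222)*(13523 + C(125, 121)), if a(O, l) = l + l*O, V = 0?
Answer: 963187134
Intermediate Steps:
a(O, l) = l + O*l
C(w, M) = 75 (C(w, M) = 3*(24 + 1*(1 + 0)) = 3*(24 + 1*1) = 3*(24 + 1) = 3*25 = 75)
(48611 + 22222)*(13523 + C(125, 121)) = (48611 + 22222)*(13523 + 75) = 70833*13598 = 963187134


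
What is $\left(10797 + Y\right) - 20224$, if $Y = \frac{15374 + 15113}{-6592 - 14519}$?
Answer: $- \frac{199043884}{21111} \approx -9428.4$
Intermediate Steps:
$Y = - \frac{30487}{21111}$ ($Y = \frac{30487}{-21111} = 30487 \left(- \frac{1}{21111}\right) = - \frac{30487}{21111} \approx -1.4441$)
$\left(10797 + Y\right) - 20224 = \left(10797 - \frac{30487}{21111}\right) - 20224 = \frac{227904980}{21111} - 20224 = - \frac{199043884}{21111}$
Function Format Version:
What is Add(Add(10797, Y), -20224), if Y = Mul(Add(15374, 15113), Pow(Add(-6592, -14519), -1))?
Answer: Rational(-199043884, 21111) ≈ -9428.4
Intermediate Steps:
Y = Rational(-30487, 21111) (Y = Mul(30487, Pow(-21111, -1)) = Mul(30487, Rational(-1, 21111)) = Rational(-30487, 21111) ≈ -1.4441)
Add(Add(10797, Y), -20224) = Add(Add(10797, Rational(-30487, 21111)), -20224) = Add(Rational(227904980, 21111), -20224) = Rational(-199043884, 21111)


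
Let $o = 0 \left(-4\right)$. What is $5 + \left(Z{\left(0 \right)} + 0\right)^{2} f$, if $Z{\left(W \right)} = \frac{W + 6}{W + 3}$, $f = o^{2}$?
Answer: $5$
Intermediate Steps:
$o = 0$
$f = 0$ ($f = 0^{2} = 0$)
$Z{\left(W \right)} = \frac{6 + W}{3 + W}$
$5 + \left(Z{\left(0 \right)} + 0\right)^{2} f = 5 + \left(\frac{6 + 0}{3 + 0} + 0\right)^{2} \cdot 0 = 5 + \left(\frac{1}{3} \cdot 6 + 0\right)^{2} \cdot 0 = 5 + \left(2 + 0\right)^{2} \cdot 0 = 5 + 2^{2} \cdot 0 = 5 + 4 \cdot 0 = 5 + 0 = 5$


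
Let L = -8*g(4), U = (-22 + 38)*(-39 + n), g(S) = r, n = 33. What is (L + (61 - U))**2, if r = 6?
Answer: 11881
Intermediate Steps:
g(S) = 6
U = -96 (U = (-22 + 38)*(-39 + 33) = 16*(-6) = -96)
L = -48 (L = -8*6 = -48)
(L + (61 - U))**2 = (-48 + (61 - 1*(-96)))**2 = (-48 + (61 + 96))**2 = (-48 + 157)**2 = 109**2 = 11881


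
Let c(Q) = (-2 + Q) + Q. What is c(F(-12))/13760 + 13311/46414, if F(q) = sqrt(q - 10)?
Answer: 45766633/159664160 + I*sqrt(22)/6880 ≈ 0.28664 + 0.00068175*I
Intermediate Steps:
F(q) = sqrt(-10 + q)
c(Q) = -2 + 2*Q
c(F(-12))/13760 + 13311/46414 = (-2 + 2*sqrt(-10 - 12))/13760 + 13311/46414 = (-2 + 2*sqrt(-22))*(1/13760) + 13311*(1/46414) = (-2 + 2*(I*sqrt(22)))*(1/13760) + 13311/46414 = (-2 + 2*I*sqrt(22))*(1/13760) + 13311/46414 = (-1/6880 + I*sqrt(22)/6880) + 13311/46414 = 45766633/159664160 + I*sqrt(22)/6880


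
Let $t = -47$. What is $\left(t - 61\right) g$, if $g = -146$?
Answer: $15768$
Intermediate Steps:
$\left(t - 61\right) g = \left(-47 - 61\right) \left(-146\right) = \left(-108\right) \left(-146\right) = 15768$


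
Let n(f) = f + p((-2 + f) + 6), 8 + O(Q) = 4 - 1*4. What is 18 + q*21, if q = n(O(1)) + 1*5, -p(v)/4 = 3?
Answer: -297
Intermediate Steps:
p(v) = -12 (p(v) = -4*3 = -12)
O(Q) = -8 (O(Q) = -8 + (4 - 1*4) = -8 + (4 - 4) = -8 + 0 = -8)
n(f) = -12 + f (n(f) = f - 12 = -12 + f)
q = -15 (q = (-12 - 8) + 1*5 = -20 + 5 = -15)
18 + q*21 = 18 - 15*21 = 18 - 315 = -297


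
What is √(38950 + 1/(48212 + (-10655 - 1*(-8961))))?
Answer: √84284852466318/46518 ≈ 197.36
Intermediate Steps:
√(38950 + 1/(48212 + (-10655 - 1*(-8961)))) = √(38950 + 1/(48212 + (-10655 + 8961))) = √(38950 + 1/(48212 - 1694)) = √(38950 + 1/46518) = √(1811876101/46518) = √84284852466318/46518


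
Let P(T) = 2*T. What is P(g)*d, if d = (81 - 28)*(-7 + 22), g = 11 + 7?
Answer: 28620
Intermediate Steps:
g = 18
d = 795 (d = 53*15 = 795)
P(g)*d = (2*18)*795 = 36*795 = 28620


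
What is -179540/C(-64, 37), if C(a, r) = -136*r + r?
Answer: 35908/999 ≈ 35.944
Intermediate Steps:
C(a, r) = -135*r
-179540/C(-64, 37) = -179540/((-135*37)) = -179540/(-4995) = -179540*(-1)/4995 = -20*(-8977/4995) = 35908/999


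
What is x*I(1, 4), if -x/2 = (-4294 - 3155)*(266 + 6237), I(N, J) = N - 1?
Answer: 0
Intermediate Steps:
I(N, J) = -1 + N
x = 96881694 (x = -2*(-4294 - 3155)*(266 + 6237) = -(-14898)*6503 = -2*(-48440847) = 96881694)
x*I(1, 4) = 96881694*(-1 + 1) = 96881694*0 = 0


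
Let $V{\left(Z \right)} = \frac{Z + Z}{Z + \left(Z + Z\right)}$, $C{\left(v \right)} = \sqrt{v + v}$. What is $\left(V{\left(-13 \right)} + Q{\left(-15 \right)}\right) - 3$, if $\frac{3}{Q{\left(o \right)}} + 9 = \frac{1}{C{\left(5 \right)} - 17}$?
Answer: $- \frac{91547}{34359} + \frac{3 \sqrt{10}}{22906} \approx -2.664$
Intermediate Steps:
$C{\left(v \right)} = \sqrt{2} \sqrt{v}$ ($C{\left(v \right)} = \sqrt{2 v} = \sqrt{2} \sqrt{v}$)
$V{\left(Z \right)} = \frac{2}{3}$ ($V{\left(Z \right)} = \frac{2 Z}{Z + 2 Z} = \frac{2 Z}{3 Z} = 2 Z \frac{1}{3 Z} = \frac{2}{3}$)
$Q{\left(o \right)} = \frac{3}{-9 + \frac{1}{-17 + \sqrt{10}}}$ ($Q{\left(o \right)} = \frac{3}{-9 + \frac{1}{\sqrt{2} \sqrt{5} - 17}} = \frac{3}{-9 + \frac{1}{\sqrt{10} - 17}} = \frac{3}{-9 + \frac{1}{-17 + \sqrt{10}}}$)
$\left(V{\left(-13 \right)} + Q{\left(-15 \right)}\right) - 3 = \left(\frac{2}{3} - \left(\frac{3792}{11453} - \frac{3 \sqrt{10}}{22906}\right)\right) - 3 = \left(\frac{11530}{34359} + \frac{3 \sqrt{10}}{22906}\right) - 3 = - \frac{91547}{34359} + \frac{3 \sqrt{10}}{22906}$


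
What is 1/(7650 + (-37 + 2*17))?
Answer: 1/7647 ≈ 0.00013077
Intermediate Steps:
1/(7650 + (-37 + 2*17)) = 1/(7650 + (-37 + 34)) = 1/(7650 - 3) = 1/7647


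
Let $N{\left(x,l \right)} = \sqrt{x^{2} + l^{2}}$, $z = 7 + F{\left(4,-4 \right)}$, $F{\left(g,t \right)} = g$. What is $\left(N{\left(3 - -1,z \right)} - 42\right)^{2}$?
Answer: $\left(42 - \sqrt{137}\right)^{2} \approx 917.8$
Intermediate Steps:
$z = 11$ ($z = 7 + 4 = 11$)
$N{\left(x,l \right)} = \sqrt{l^{2} + x^{2}}$
$\left(N{\left(3 - -1,z \right)} - 42\right)^{2} = \left(\sqrt{11^{2} + \left(3 - -1\right)^{2}} - 42\right)^{2} = \left(\sqrt{121 + \left(3 + 1\right)^{2}} - 42\right)^{2} = \left(\sqrt{121 + 4^{2}} - 42\right)^{2} = \left(\sqrt{121 + 16} - 42\right)^{2} = \left(\sqrt{137} - 42\right)^{2} = \left(-42 + \sqrt{137}\right)^{2}$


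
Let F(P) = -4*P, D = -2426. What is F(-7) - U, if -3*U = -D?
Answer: 2510/3 ≈ 836.67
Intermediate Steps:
U = -2426/3 (U = -(-1)*(-2426)/3 = -⅓*2426 = -2426/3 ≈ -808.67)
F(-7) - U = -4*(-7) - 1*(-2426/3) = 28 + 2426/3 = 2510/3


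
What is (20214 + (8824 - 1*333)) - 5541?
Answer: 23164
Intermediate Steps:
(20214 + (8824 - 1*333)) - 5541 = (20214 + (8824 - 333)) - 5541 = (20214 + 8491) - 5541 = 28705 - 5541 = 23164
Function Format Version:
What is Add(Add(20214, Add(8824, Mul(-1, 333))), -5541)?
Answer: 23164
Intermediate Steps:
Add(Add(20214, Add(8824, Mul(-1, 333))), -5541) = Add(Add(20214, Add(8824, -333)), -5541) = Add(Add(20214, 8491), -5541) = Add(28705, -5541) = 23164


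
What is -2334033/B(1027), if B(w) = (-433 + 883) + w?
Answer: -2334033/1477 ≈ -1580.3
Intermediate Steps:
B(w) = 450 + w
-2334033/B(1027) = -2334033/(450 + 1027) = -2334033/1477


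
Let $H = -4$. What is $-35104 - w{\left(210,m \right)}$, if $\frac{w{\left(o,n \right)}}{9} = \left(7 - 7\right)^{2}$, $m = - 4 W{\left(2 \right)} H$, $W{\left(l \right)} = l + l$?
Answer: $-35104$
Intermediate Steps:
$W{\left(l \right)} = 2 l$
$m = 64$ ($m = - 4 \cdot 2 \cdot 2 \left(-4\right) = \left(-4\right) 4 \left(-4\right) = \left(-16\right) \left(-4\right) = 64$)
$w{\left(o,n \right)} = 0$ ($w{\left(o,n \right)} = 9 \left(7 - 7\right)^{2} = 9 \cdot 0^{2} = 9 \cdot 0 = 0$)
$-35104 - w{\left(210,m \right)} = -35104 - 0 = -35104 + 0 = -35104$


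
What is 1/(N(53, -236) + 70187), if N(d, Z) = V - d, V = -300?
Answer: 1/69834 ≈ 1.4320e-5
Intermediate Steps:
N(d, Z) = -300 - d
1/(N(53, -236) + 70187) = 1/((-300 - 1*53) + 70187) = 1/((-300 - 53) + 70187) = 1/(-353 + 70187) = 1/69834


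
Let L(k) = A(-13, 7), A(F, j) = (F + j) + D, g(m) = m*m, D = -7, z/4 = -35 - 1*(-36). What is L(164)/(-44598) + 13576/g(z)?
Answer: 18920708/22299 ≈ 848.50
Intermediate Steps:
z = 4 (z = 4*(-35 - 1*(-36)) = 4*(-35 + 36) = 4*1 = 4)
g(m) = m**2
A(F, j) = -7 + F + j (A(F, j) = (F + j) - 7 = -7 + F + j)
L(k) = -13 (L(k) = -7 - 13 + 7 = -13)
L(164)/(-44598) + 13576/g(z) = -13/(-44598) + 13576/(4**2) = -13*(-1/44598) + 13576/16 = 13/44598 + 13576*(1/16) = 13/44598 + 1697/2 = 18920708/22299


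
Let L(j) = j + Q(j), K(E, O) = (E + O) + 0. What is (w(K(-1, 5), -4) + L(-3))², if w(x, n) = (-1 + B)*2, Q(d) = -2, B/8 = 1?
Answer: 81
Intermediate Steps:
B = 8 (B = 8*1 = 8)
K(E, O) = E + O
w(x, n) = 14 (w(x, n) = (-1 + 8)*2 = 7*2 = 14)
L(j) = -2 + j (L(j) = j - 2 = -2 + j)
(w(K(-1, 5), -4) + L(-3))² = (14 + (-2 - 3))² = (14 - 5)² = 9² = 81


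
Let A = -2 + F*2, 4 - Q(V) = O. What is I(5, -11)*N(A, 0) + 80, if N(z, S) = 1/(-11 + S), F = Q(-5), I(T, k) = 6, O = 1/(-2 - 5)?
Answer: 874/11 ≈ 79.455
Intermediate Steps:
O = -⅐ (O = 1/(-7) = -⅐ ≈ -0.14286)
Q(V) = 29/7 (Q(V) = 4 - 1*(-⅐) = 4 + ⅐ = 29/7)
F = 29/7 ≈ 4.1429
A = 44/7 (A = -2 + (29/7)*2 = -2 + 58/7 = 44/7 ≈ 6.2857)
I(5, -11)*N(A, 0) + 80 = 6/(-11 + 0) + 80 = 6/(-11) + 80 = 6*(-1/11) + 80 = -6/11 + 80 = 874/11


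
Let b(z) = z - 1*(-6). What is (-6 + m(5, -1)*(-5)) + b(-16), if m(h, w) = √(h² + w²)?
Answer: -16 - 5*√26 ≈ -41.495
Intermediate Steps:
b(z) = 6 + z (b(z) = z + 6 = 6 + z)
(-6 + m(5, -1)*(-5)) + b(-16) = (-6 + √(5² + (-1)²)*(-5)) + (6 - 16) = (-6 + √(25 + 1)*(-5)) - 10 = (-6 + √26*(-5)) - 10 = (-6 - 5*√26) - 10 = -16 - 5*√26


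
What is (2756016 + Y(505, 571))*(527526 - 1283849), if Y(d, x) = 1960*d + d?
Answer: -2833428737683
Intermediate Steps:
Y(d, x) = 1961*d
(2756016 + Y(505, 571))*(527526 - 1283849) = (2756016 + 1961*505)*(527526 - 1283849) = (2756016 + 990305)*(-756323) = 3746321*(-756323) = -2833428737683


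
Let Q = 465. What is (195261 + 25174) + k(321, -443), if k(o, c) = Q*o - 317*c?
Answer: 510131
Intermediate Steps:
k(o, c) = -317*c + 465*o (k(o, c) = 465*o - 317*c = -317*c + 465*o)
(195261 + 25174) + k(321, -443) = (195261 + 25174) + (-317*(-443) + 465*321) = 220435 + (140431 + 149265) = 220435 + 289696 = 510131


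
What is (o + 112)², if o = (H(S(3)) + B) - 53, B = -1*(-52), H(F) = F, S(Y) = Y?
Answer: 12996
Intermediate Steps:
B = 52
o = 2 (o = (3 + 52) - 53 = 55 - 53 = 2)
(o + 112)² = (2 + 112)² = 114² = 12996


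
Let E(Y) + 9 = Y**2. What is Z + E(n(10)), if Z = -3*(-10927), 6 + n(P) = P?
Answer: 32788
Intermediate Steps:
n(P) = -6 + P
E(Y) = -9 + Y**2
Z = 32781
Z + E(n(10)) = 32781 + (-9 + (-6 + 10)**2) = 32781 + (-9 + 4**2) = 32781 + (-9 + 16) = 32781 + 7 = 32788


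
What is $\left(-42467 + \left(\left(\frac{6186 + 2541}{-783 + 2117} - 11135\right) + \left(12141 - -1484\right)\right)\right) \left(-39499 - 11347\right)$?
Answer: $\frac{1355569384993}{667} \approx 2.0323 \cdot 10^{9}$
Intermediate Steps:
$\left(-42467 + \left(\left(\frac{6186 + 2541}{-783 + 2117} - 11135\right) + \left(12141 - -1484\right)\right)\right) \left(-39499 - 11347\right) = \left(-42467 + \left(\left(\frac{8727}{1334} - 11135\right) + \left(12141 + 1484\right)\right)\right) \left(-50846\right) = \left(-42467 + \left(\left(8727 \cdot \frac{1}{1334} - 11135\right) + 13625\right)\right) \left(-50846\right) = \left(-42467 + \left(\left(\frac{8727}{1334} - 11135\right) + 13625\right)\right) \left(-50846\right) = \left(-42467 + \left(- \frac{14845363}{1334} + 13625\right)\right) \left(-50846\right) = \left(-42467 + \frac{3330387}{1334}\right) \left(-50846\right) = \left(- \frac{53320591}{1334}\right) \left(-50846\right) = \frac{1355569384993}{667}$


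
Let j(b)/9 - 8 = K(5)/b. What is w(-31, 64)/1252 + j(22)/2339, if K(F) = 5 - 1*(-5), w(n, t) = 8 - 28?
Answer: 133336/8053177 ≈ 0.016557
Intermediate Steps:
w(n, t) = -20
K(F) = 10 (K(F) = 5 + 5 = 10)
j(b) = 72 + 90/b (j(b) = 72 + 9*(10/b) = 72 + 90/b)
w(-31, 64)/1252 + j(22)/2339 = -20/1252 + (72 + 90/22)/2339 = -20*1/1252 + (72 + 90*(1/22))*(1/2339) = -5/313 + (72 + 45/11)*(1/2339) = -5/313 + (837/11)*(1/2339) = -5/313 + 837/25729 = 133336/8053177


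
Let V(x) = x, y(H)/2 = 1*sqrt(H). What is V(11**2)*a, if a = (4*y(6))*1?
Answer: 968*sqrt(6) ≈ 2371.1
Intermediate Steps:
y(H) = 2*sqrt(H) (y(H) = 2*(1*sqrt(H)) = 2*sqrt(H))
a = 8*sqrt(6) (a = (4*(2*sqrt(6)))*1 = (8*sqrt(6))*1 = 8*sqrt(6) ≈ 19.596)
V(11**2)*a = 11**2*(8*sqrt(6)) = 121*(8*sqrt(6)) = 968*sqrt(6)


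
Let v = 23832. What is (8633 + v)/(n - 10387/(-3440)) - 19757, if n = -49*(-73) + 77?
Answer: -248434284679/12580147 ≈ -19748.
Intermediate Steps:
n = 3654 (n = 3577 + 77 = 3654)
(8633 + v)/(n - 10387/(-3440)) - 19757 = (8633 + 23832)/(3654 - 10387/(-3440)) - 19757 = 32465/(3654 - 10387*(-1/3440)) - 19757 = 32465/(3654 + 10387/3440) - 19757 = 32465/(12580147/3440) - 19757 = 32465*(3440/12580147) - 19757 = 111679600/12580147 - 19757 = -248434284679/12580147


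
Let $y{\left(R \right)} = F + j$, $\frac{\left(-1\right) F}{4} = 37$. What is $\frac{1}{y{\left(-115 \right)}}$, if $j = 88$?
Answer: $- \frac{1}{60} \approx -0.016667$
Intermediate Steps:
$F = -148$ ($F = \left(-4\right) 37 = -148$)
$y{\left(R \right)} = -60$ ($y{\left(R \right)} = -148 + 88 = -60$)
$\frac{1}{y{\left(-115 \right)}} = \frac{1}{-60} = - \frac{1}{60}$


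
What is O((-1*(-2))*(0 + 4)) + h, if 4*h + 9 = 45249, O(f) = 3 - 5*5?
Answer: 11288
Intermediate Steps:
O(f) = -22 (O(f) = 3 - 25 = -22)
h = 11310 (h = -9/4 + (¼)*45249 = -9/4 + 45249/4 = 11310)
O((-1*(-2))*(0 + 4)) + h = -22 + 11310 = 11288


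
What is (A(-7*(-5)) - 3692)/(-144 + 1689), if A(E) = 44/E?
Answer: -129176/54075 ≈ -2.3888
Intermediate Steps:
(A(-7*(-5)) - 3692)/(-144 + 1689) = (44/((-7*(-5))) - 3692)/(-144 + 1689) = (44/35 - 3692)/1545 = (44*(1/35) - 3692)*(1/1545) = (44/35 - 3692)*(1/1545) = -129176/35*1/1545 = -129176/54075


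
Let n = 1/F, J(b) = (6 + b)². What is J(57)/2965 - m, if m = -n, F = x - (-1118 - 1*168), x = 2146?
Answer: 13624573/10175880 ≈ 1.3389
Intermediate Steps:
F = 3432 (F = 2146 - (-1118 - 1*168) = 2146 - (-1118 - 168) = 2146 - 1*(-1286) = 2146 + 1286 = 3432)
n = 1/3432 ≈ 0.00029138
m = -1/3432 (m = -1*1/3432 = -1/3432 ≈ -0.00029138)
J(57)/2965 - m = (6 + 57)²/2965 - 1*(-1/3432) = 63²*(1/2965) + 1/3432 = 3969*(1/2965) + 1/3432 = 3969/2965 + 1/3432 = 13624573/10175880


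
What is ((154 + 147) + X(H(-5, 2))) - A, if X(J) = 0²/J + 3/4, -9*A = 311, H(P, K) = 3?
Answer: 12107/36 ≈ 336.31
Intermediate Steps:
A = -311/9 (A = -⅑*311 = -311/9 ≈ -34.556)
X(J) = ¾ (X(J) = 0/J + 3*(¼) = 0 + ¾ = ¾)
((154 + 147) + X(H(-5, 2))) - A = ((154 + 147) + ¾) - 1*(-311/9) = (301 + ¾) + 311/9 = 1207/4 + 311/9 = 12107/36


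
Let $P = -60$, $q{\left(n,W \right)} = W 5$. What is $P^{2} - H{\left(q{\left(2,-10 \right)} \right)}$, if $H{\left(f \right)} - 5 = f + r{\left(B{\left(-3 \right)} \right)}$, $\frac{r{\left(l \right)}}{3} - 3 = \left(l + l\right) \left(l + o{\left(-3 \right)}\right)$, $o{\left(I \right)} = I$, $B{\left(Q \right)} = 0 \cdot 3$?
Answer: $3636$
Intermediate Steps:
$q{\left(n,W \right)} = 5 W$
$B{\left(Q \right)} = 0$
$r{\left(l \right)} = 9 + 6 l \left(-3 + l\right)$ ($r{\left(l \right)} = 9 + 3 \left(l + l\right) \left(l - 3\right) = 9 + 3 \cdot 2 l \left(-3 + l\right) = 9 + 6 l \left(-3 + l\right)$)
$H{\left(f \right)} = 14 + f$ ($H{\left(f \right)} = 5 + \left(f + \left(9 - 0 + 6 \cdot 0^{2}\right)\right) = 5 + \left(f + \left(9 + 0 + 6 \cdot 0\right)\right) = 5 + \left(f + \left(9 + 0 + 0\right)\right) = 5 + \left(f + 9\right) = 5 + \left(9 + f\right) = 14 + f$)
$P^{2} - H{\left(q{\left(2,-10 \right)} \right)} = \left(-60\right)^{2} - \left(14 + 5 \left(-10\right)\right) = 3600 - \left(14 - 50\right) = 3600 - -36 = 3600 + 36 = 3636$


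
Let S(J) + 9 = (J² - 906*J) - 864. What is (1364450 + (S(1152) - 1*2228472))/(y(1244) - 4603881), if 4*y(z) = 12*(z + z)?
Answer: 581503/4596417 ≈ 0.12651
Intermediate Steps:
y(z) = 6*z (y(z) = (12*(z + z))/4 = (12*(2*z))/4 = (24*z)/4 = 6*z)
S(J) = -873 + J² - 906*J (S(J) = -9 + ((J² - 906*J) - 864) = -9 + (-864 + J² - 906*J) = -873 + J² - 906*J)
(1364450 + (S(1152) - 1*2228472))/(y(1244) - 4603881) = (1364450 + ((-873 + 1152² - 906*1152) - 1*2228472))/(6*1244 - 4603881) = (1364450 + ((-873 + 1327104 - 1043712) - 2228472))/(7464 - 4603881) = (1364450 + (282519 - 2228472))/(-4596417) = (1364450 - 1945953)*(-1/4596417) = -581503*(-1/4596417) = 581503/4596417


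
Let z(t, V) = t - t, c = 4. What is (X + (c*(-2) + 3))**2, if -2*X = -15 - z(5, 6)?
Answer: 25/4 ≈ 6.2500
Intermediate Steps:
z(t, V) = 0
X = 15/2 (X = -(-15 - 1*0)/2 = -(-15 + 0)/2 = -1/2*(-15) = 15/2 ≈ 7.5000)
(X + (c*(-2) + 3))**2 = (15/2 + (4*(-2) + 3))**2 = (15/2 + (-8 + 3))**2 = (15/2 - 5)**2 = (5/2)**2 = 25/4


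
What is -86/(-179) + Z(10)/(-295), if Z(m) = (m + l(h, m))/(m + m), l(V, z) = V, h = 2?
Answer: 126313/264025 ≈ 0.47841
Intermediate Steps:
Z(m) = (2 + m)/(2*m) (Z(m) = (m + 2)/(m + m) = (2 + m)/((2*m)) = (2 + m)*(1/(2*m)) = (2 + m)/(2*m))
-86/(-179) + Z(10)/(-295) = -86/(-179) + ((½)*(2 + 10)/10)/(-295) = -86*(-1/179) + ((½)*(⅒)*12)*(-1/295) = 86/179 + (⅗)*(-1/295) = 86/179 - 3/1475 = 126313/264025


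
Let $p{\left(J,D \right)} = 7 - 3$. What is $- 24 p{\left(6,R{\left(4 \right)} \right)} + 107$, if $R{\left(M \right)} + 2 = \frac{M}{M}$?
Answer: $11$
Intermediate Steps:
$R{\left(M \right)} = -1$ ($R{\left(M \right)} = -2 + \frac{M}{M} = -2 + 1 = -1$)
$p{\left(J,D \right)} = 4$ ($p{\left(J,D \right)} = 7 - 3 = 4$)
$- 24 p{\left(6,R{\left(4 \right)} \right)} + 107 = \left(-24\right) 4 + 107 = -96 + 107 = 11$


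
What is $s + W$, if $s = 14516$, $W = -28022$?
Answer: $-13506$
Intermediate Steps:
$s + W = 14516 - 28022 = -13506$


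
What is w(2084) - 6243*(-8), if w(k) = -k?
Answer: 47860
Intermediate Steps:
w(2084) - 6243*(-8) = -1*2084 - 6243*(-8) = -2084 - 1*(-49944) = -2084 + 49944 = 47860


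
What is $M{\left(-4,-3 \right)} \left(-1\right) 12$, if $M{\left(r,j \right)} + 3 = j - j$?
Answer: $36$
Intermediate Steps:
$M{\left(r,j \right)} = -3$ ($M{\left(r,j \right)} = -3 + \left(j - j\right) = -3 + 0 = -3$)
$M{\left(-4,-3 \right)} \left(-1\right) 12 = \left(-3\right) \left(-1\right) 12 = 3 \cdot 12 = 36$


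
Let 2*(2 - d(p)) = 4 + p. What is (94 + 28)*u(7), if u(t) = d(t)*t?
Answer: -2989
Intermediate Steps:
d(p) = -p/2 (d(p) = 2 - (4 + p)/2 = 2 + (-2 - p/2) = -p/2)
u(t) = -t²/2 (u(t) = (-t/2)*t = -t²/2)
(94 + 28)*u(7) = (94 + 28)*(-½*7²) = 122*(-½*49) = 122*(-49/2) = -2989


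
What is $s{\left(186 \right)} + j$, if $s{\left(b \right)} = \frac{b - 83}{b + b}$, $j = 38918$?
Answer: $\frac{14477599}{372} \approx 38918.0$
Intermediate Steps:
$s{\left(b \right)} = \frac{-83 + b}{2 b}$
$s{\left(186 \right)} + j = \frac{-83 + 186}{2 \cdot 186} + 38918 = \frac{1}{2} \cdot \frac{1}{186} \cdot 103 + 38918 = \frac{103}{372} + 38918 = \frac{14477599}{372}$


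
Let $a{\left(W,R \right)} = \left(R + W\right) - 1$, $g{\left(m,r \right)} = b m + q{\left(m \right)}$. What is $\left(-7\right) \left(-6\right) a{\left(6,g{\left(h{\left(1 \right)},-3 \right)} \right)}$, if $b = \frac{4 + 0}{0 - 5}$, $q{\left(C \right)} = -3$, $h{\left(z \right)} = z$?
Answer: $\frac{252}{5} \approx 50.4$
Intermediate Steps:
$b = - \frac{4}{5}$ ($b = \frac{4}{-5} = 4 \left(- \frac{1}{5}\right) = - \frac{4}{5} \approx -0.8$)
$g{\left(m,r \right)} = -3 - \frac{4 m}{5}$ ($g{\left(m,r \right)} = - \frac{4 m}{5} - 3 = -3 - \frac{4 m}{5}$)
$a{\left(W,R \right)} = -1 + R + W$
$\left(-7\right) \left(-6\right) a{\left(6,g{\left(h{\left(1 \right)},-3 \right)} \right)} = \left(-7\right) \left(-6\right) \left(-1 - \frac{19}{5} + 6\right) = 42 \left(-1 - \frac{19}{5} + 6\right) = 42 \cdot \frac{6}{5} = \frac{252}{5}$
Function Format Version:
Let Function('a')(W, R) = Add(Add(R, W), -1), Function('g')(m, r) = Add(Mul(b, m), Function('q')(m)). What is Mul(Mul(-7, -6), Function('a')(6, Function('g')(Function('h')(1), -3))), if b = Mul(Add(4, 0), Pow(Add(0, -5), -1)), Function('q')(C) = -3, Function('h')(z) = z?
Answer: Rational(252, 5) ≈ 50.400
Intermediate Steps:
b = Rational(-4, 5) (b = Mul(4, Pow(-5, -1)) = Mul(4, Rational(-1, 5)) = Rational(-4, 5) ≈ -0.80000)
Function('g')(m, r) = Add(-3, Mul(Rational(-4, 5), m)) (Function('g')(m, r) = Add(Mul(Rational(-4, 5), m), -3) = Add(-3, Mul(Rational(-4, 5), m)))
Function('a')(W, R) = Add(-1, R, W)
Mul(Mul(-7, -6), Function('a')(6, Function('g')(Function('h')(1), -3))) = Mul(Mul(-7, -6), Add(-1, Add(-3, Mul(Rational(-4, 5), 1)), 6)) = Mul(42, Add(-1, Add(-3, Rational(-4, 5)), 6)) = Mul(42, Add(-1, Rational(-19, 5), 6)) = Mul(42, Rational(6, 5)) = Rational(252, 5)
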